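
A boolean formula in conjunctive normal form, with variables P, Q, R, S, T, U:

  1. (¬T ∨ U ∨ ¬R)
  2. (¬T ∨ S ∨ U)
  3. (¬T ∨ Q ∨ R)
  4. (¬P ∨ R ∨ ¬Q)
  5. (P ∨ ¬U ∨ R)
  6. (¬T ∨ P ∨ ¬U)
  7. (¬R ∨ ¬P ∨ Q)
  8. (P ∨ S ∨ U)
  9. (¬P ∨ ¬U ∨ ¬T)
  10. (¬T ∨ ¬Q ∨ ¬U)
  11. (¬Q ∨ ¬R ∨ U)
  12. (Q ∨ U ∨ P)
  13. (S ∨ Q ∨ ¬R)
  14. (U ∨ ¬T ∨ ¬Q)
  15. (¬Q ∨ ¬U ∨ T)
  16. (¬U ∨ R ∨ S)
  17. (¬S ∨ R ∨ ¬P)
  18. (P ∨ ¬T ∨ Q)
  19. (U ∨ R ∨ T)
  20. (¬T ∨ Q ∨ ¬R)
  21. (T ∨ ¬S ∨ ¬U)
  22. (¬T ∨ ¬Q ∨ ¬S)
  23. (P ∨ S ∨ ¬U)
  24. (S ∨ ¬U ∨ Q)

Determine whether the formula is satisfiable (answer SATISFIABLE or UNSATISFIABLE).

UNSATISFIABLE

U = True:
  Q = True:
    propagation gives T=False; an empty clause results — contradiction.
  Q = False:
    propagation gives S=True, T=True, R=True; an empty clause results — contradiction.
U = False:
  Q = True:
    propagation gives R=False, P=False, S=True, T=False; an empty clause results — contradiction.
  Q = False:
    propagation gives P=True, R=False, T=False; an empty clause results — contradiction.
Every branch closes, so no satisfying assignment exists.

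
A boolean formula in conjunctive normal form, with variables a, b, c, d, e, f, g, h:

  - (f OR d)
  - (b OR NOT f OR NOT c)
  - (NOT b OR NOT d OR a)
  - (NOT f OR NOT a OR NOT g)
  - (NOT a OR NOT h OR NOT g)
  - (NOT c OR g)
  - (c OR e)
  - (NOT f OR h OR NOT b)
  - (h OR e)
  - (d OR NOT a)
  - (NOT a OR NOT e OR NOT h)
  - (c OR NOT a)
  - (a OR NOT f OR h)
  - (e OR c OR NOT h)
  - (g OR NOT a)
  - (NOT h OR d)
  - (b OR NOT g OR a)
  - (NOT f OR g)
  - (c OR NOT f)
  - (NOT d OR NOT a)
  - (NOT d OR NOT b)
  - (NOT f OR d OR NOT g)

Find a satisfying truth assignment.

a=False  b=False  c=False  d=True  e=True  f=False  g=False  h=False

Try a = False.
The remaining clauses are satisfied by b = False, c = False, d = True, e = True, f = False, g = False, h = False.
Every clause has at least one true literal under this assignment.
Check each clause:
  1. (f OR d) — d is true.
  2. (NOT f OR NOT c OR b) — NOT f is true.
  3. (a OR NOT b OR NOT d) — NOT b is true.
  4. (NOT a OR NOT f OR NOT g) — NOT g is true.
  5. (NOT h OR NOT a OR NOT g) — NOT h is true.
  6. (NOT c OR g) — NOT c is true.
  7. (e OR c) — e is true.
  8. (NOT f OR h OR NOT b) — NOT f is true.
  9. (e OR h) — e is true.
  10. (d OR NOT a) — d is true.
  11. (NOT h OR NOT e OR NOT a) — NOT h is true.
  12. (NOT a OR c) — NOT a is true.
  13. (NOT f OR h OR a) — NOT f is true.
  14. (c OR e OR NOT h) — NOT h is true.
  15. (NOT a OR g) — NOT a is true.
  16. (NOT h OR d) — NOT h is true.
  17. (a OR NOT g OR b) — NOT g is true.
  18. (g OR NOT f) — NOT f is true.
  19. (c OR NOT f) — NOT f is true.
  20. (NOT d OR NOT a) — NOT a is true.
  21. (NOT b OR NOT d) — NOT b is true.
  22. (d OR NOT f OR NOT g) — NOT g is true.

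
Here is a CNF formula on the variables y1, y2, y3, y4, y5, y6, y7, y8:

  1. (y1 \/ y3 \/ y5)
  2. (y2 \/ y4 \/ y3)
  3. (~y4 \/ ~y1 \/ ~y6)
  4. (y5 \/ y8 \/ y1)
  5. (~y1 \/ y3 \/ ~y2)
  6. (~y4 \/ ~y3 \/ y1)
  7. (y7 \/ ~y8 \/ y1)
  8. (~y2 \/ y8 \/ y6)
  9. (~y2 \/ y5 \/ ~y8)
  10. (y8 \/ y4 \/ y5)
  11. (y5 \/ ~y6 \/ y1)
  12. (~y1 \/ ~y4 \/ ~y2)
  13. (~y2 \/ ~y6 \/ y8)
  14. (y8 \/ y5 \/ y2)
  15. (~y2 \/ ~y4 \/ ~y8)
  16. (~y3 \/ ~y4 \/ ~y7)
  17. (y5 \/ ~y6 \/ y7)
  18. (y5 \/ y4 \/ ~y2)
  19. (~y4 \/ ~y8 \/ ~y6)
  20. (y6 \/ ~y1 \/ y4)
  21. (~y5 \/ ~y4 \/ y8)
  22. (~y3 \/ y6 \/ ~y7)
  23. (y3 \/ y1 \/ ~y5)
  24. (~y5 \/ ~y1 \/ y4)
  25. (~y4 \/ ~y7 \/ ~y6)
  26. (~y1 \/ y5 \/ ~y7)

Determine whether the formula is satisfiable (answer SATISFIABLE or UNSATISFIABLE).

SATISFIABLE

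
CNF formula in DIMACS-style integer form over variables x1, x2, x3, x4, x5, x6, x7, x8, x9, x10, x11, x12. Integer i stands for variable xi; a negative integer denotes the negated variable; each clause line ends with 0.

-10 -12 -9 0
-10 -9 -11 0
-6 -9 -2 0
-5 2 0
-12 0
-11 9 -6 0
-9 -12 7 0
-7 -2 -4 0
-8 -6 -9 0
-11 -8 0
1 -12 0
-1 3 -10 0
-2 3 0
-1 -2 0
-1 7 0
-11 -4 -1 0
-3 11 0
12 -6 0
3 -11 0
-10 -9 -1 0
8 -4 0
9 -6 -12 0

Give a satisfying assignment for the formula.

x1=T, x2=F, x3=F, x4=F, x5=F, x6=F, x7=T, x8=F, x9=F, x10=F, x11=F, x12=F

The clause (~x12) is unit: x12 must be False.
Unit propagation: (~x6) forces x6 = False.
x4 occurs only negated in the remaining clauses — set x4 = False.
x5 occurs only negated in the remaining clauses — set x5 = False.
Set x1 = True and propagate.
  then x2 is forced to False.
  then x7 is forced to True.
Set x3 = False and propagate.
  then x10 is forced to False.
  then x11 is forced to False.
x8, x9 are now unconstrained; take x8 = False, x9 = False.
Every clause has at least one true literal under this assignment.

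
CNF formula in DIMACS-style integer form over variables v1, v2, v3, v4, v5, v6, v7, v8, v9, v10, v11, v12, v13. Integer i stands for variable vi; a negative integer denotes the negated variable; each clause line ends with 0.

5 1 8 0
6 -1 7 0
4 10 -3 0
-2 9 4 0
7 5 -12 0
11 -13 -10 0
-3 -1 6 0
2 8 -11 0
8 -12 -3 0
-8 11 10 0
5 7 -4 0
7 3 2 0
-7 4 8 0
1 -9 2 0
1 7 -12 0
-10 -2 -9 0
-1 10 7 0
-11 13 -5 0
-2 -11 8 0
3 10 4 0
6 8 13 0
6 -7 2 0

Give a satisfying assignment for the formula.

v1=False, v2=True, v3=True, v4=True, v5=True, v6=True, v7=True, v8=True, v9=False, v10=True, v11=True, v12=False, v13=True

Check each clause:
  1. (v5 | v1 | v8) — v8 is true.
  2. (~v1 | v6 | v7) — ~v1 is true.
  3. (v10 | v4 | ~v3) — v10 is true.
  4. (v9 | v4 | ~v2) — v4 is true.
  5. (v7 | v5 | ~v12) — ~v12 is true.
  6. (~v13 | v11 | ~v10) — v11 is true.
  7. (~v3 | v6 | ~v1) — ~v1 is true.
  8. (v2 | ~v11 | v8) — v8 is true.
  9. (~v12 | ~v3 | v8) — v8 is true.
  10. (~v8 | v10 | v11) — v10 is true.
  11. (~v4 | v5 | v7) — v5 is true.
  12. (v3 | v7 | v2) — v2 is true.
  13. (v4 | v8 | ~v7) — v8 is true.
  14. (v2 | v1 | ~v9) — v2 is true.
  15. (v1 | ~v12 | v7) — ~v12 is true.
  16. (~v9 | ~v10 | ~v2) — ~v9 is true.
  17. (v10 | ~v1 | v7) — v10 is true.
  18. (~v11 | v13 | ~v5) — v13 is true.
  19. (v8 | ~v11 | ~v2) — v8 is true.
  20. (v4 | v3 | v10) — v10 is true.
  21. (v6 | v13 | v8) — v8 is true.
  22. (v2 | v6 | ~v7) — v2 is true.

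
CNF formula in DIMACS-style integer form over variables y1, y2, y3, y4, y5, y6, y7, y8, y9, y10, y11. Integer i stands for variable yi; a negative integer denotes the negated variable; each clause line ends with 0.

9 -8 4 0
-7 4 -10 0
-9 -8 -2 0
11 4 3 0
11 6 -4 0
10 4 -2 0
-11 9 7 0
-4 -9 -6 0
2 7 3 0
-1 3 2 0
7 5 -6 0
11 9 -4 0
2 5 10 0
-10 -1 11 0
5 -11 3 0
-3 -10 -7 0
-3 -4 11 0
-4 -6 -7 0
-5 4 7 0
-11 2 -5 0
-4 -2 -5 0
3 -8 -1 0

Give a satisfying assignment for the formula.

y1 occurs only negated in the remaining clauses — set y1 = False.
Try y2 = False.
Branch on y3: take y3 = True.
The remaining clauses are satisfied by y4 = False, y5 = True, y6 = False, y7 = True, y8 = True, y9 = True, y10 = False, y11 = False.

y1=0  y2=0  y3=1  y4=0  y5=1  y6=0  y7=1  y8=1  y9=1  y10=0  y11=0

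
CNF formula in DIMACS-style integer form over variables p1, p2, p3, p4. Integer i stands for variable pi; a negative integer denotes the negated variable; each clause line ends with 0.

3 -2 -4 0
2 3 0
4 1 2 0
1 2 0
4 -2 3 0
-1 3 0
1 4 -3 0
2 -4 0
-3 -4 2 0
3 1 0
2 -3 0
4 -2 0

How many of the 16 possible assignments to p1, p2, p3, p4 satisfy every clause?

2

The models are:
  p1=F p2=T p3=T p4=T
  p1=T p2=T p3=T p4=T
Count: 2.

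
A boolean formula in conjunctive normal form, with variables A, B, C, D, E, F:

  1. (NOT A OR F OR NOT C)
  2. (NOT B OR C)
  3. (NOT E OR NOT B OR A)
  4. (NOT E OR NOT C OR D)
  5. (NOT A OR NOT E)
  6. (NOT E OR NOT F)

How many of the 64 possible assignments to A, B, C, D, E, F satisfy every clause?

23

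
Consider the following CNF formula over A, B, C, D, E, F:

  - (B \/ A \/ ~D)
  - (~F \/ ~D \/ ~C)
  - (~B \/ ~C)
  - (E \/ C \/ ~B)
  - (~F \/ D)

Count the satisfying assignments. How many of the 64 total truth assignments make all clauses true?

20

Split on B, then C.
  B=T, C=T: a clause becomes empty — 0.
  B=T, C=F: A free; 3 ways for (D,E,F) × 2^1 = 6.
  B=F, C=T: E free; 3 ways for (A,D,F) × 2^1 = 6.
  B=F, C=F: E free; 4 ways for (A,D,F) × 2^1 = 8.
Total: 0 + 6 + 6 + 8 = 20.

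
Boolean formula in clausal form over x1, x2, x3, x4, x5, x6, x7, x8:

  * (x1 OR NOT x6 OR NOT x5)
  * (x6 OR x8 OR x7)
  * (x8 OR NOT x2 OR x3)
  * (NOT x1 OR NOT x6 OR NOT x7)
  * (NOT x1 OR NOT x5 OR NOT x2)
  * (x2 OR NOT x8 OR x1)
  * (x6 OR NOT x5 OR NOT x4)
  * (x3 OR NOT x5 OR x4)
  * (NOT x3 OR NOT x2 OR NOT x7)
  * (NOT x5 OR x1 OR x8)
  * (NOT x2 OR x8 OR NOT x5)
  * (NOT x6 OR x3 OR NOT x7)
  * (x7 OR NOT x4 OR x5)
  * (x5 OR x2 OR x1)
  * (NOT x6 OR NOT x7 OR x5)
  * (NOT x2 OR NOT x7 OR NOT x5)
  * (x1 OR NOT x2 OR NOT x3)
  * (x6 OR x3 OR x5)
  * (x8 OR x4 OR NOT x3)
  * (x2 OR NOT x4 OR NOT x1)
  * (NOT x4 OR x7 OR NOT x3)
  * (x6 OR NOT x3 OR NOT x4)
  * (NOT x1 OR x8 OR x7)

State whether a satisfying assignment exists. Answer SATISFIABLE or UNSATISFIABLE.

SATISFIABLE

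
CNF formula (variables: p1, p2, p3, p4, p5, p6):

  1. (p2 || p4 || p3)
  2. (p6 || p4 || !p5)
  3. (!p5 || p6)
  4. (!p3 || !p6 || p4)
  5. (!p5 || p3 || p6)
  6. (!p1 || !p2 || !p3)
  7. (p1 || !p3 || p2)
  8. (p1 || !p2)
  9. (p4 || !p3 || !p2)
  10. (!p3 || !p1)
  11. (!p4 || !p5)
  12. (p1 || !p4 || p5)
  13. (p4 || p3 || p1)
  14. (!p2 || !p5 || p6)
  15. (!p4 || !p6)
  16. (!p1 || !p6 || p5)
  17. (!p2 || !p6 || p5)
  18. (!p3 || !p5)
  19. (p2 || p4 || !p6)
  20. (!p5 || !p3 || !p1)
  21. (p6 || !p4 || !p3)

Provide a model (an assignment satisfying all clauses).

p1=True, p2=True, p3=False, p4=False, p5=True, p6=True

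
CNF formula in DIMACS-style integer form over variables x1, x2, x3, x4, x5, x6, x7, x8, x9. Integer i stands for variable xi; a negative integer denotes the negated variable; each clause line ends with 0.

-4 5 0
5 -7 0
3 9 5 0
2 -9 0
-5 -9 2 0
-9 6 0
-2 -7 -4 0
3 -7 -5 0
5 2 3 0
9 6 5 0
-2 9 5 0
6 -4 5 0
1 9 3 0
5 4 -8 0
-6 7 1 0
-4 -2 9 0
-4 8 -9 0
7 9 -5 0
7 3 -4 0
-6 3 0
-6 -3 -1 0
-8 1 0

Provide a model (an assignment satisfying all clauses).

Branch on x1: take x1 = False.
  then x8 is forced to False.
Try x2 = False.
  then x9 is forced to False.
  then x3 is forced to True.
Set x4 = False and propagate.
For the remaining variables, x5 = True, x6 = True, x7 = True works.

x1=0, x2=0, x3=1, x4=0, x5=1, x6=1, x7=1, x8=0, x9=0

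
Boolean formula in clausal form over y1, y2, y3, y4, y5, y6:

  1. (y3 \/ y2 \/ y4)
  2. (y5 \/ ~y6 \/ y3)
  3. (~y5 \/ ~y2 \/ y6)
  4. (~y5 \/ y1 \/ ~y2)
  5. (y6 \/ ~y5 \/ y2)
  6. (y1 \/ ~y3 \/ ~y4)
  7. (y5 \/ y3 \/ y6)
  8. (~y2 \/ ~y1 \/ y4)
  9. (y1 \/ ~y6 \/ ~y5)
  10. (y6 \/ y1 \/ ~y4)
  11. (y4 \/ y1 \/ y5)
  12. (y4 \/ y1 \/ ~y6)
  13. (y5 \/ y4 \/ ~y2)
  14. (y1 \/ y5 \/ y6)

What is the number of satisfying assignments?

11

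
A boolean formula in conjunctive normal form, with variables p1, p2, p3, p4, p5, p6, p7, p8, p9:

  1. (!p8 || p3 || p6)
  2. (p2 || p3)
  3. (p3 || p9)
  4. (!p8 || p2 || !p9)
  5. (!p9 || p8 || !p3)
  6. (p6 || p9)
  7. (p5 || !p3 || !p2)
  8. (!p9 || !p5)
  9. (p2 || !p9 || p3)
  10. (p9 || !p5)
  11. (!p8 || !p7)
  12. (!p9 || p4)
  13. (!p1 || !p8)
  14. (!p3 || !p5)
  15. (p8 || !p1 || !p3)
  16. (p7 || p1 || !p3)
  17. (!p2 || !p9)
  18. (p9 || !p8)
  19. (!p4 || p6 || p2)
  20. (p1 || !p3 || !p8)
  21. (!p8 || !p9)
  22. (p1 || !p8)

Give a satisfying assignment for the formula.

p6 occurs only positively in the remaining clauses — set p6 = True.
Branch on p1: take p1 = False.
  then p8 is forced to False.
Branch on p2: take p2 = False.
  then p3 is forced to True.
  then p9 is forced to False.
  then p5 is forced to False.
  then p7 is forced to True.
p4 is now unconstrained; take p4 = True.
Every clause has at least one true literal under this assignment.

p1 = False, p2 = False, p3 = True, p4 = True, p5 = False, p6 = True, p7 = True, p8 = False, p9 = False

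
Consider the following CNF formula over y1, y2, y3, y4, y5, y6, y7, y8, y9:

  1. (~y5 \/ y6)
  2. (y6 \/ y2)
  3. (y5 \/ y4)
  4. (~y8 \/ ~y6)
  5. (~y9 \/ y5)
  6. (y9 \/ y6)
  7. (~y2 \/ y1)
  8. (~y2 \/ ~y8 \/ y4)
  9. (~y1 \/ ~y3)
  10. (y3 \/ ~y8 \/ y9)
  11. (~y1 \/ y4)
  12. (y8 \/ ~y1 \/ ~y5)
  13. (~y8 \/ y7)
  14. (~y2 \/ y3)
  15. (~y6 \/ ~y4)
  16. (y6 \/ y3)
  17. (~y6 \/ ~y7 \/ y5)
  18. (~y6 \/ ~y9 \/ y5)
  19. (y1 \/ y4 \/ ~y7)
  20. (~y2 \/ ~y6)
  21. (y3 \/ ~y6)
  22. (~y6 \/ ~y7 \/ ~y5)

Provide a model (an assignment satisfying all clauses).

y1=False, y2=False, y3=True, y4=False, y5=True, y6=True, y7=False, y8=False, y9=False

Set y1 = False and propagate.
  then y2 is forced to False.
  then y6 is forced to True.
  then y8 is forced to False.
  then y4 is forced to False.
  then y5 is forced to True.
  then y7 is forced to False.
  then y3 is forced to True.
y9 is now unconstrained; take y9 = False.
Every clause has at least one true literal under this assignment.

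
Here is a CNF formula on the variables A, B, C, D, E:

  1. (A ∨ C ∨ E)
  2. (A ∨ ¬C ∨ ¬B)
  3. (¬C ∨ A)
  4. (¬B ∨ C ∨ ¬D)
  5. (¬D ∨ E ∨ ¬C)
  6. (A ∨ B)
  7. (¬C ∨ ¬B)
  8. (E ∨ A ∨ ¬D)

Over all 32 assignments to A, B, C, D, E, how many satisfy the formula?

Split on C, then A.
  C=T, A=T: remaining (B,D,E) ∈ {(F,F,F); (F,F,T); (F,T,T)} — 3.
  C=T, A=F: a clause becomes empty — 0.
  C=F, A=T: E free; 3 ways for (B,D) × 2^1 = 6.
  C=F, A=F: remaining (B,D,E) ∈ {(T,F,T)} — 1.
Total: 3 + 0 + 6 + 1 = 10.

10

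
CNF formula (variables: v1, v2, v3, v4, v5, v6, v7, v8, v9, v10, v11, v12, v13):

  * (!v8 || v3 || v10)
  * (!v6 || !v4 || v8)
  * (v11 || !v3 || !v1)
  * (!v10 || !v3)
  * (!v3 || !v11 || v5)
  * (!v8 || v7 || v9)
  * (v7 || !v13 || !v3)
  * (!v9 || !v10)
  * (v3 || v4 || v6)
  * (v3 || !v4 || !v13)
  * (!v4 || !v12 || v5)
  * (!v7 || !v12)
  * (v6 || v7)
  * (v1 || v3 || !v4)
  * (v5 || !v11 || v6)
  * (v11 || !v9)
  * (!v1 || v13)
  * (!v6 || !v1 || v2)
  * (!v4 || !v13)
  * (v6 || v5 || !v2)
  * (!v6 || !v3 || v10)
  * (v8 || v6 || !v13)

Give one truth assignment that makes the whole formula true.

v1 = F  v2 = T  v3 = F  v4 = F  v5 = F  v6 = T  v7 = F  v8 = F  v9 = F  v10 = F  v11 = T  v12 = T  v13 = T

Check each clause:
  1. (v3 || v10 || !v8) — !v8 is true.
  2. (!v4 || !v6 || v8) — !v4 is true.
  3. (!v3 || !v1 || v11) — v11 is true.
  4. (!v3 || !v10) — !v3 is true.
  5. (!v3 || !v11 || v5) — !v3 is true.
  6. (v9 || v7 || !v8) — !v8 is true.
  7. (v7 || !v13 || !v3) — !v3 is true.
  8. (!v9 || !v10) — !v10 is true.
  9. (v6 || v4 || v3) — v6 is true.
  10. (!v13 || !v4 || v3) — !v4 is true.
  11. (!v12 || !v4 || v5) — !v4 is true.
  12. (!v7 || !v12) — !v7 is true.
  13. (v6 || v7) — v6 is true.
  14. (v3 || !v4 || v1) — !v4 is true.
  15. (v5 || v6 || !v11) — v6 is true.
  16. (v11 || !v9) — v11 is true.
  17. (v13 || !v1) — v13 is true.
  18. (!v6 || v2 || !v1) — v2 is true.
  19. (!v4 || !v13) — !v4 is true.
  20. (!v2 || v5 || v6) — v6 is true.
  21. (v10 || !v3 || !v6) — !v3 is true.
  22. (v8 || !v13 || v6) — v6 is true.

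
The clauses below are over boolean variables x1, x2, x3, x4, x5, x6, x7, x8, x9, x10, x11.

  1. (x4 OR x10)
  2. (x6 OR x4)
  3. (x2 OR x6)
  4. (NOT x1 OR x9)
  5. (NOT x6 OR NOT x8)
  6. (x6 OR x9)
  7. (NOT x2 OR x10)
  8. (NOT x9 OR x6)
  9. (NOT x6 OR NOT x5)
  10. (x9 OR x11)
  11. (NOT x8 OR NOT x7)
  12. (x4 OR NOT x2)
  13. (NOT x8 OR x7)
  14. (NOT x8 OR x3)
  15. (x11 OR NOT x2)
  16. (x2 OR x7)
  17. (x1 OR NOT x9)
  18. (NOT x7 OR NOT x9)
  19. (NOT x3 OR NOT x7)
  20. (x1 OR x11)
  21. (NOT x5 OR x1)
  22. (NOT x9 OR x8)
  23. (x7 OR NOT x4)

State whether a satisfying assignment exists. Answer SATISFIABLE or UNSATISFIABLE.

Pure literal: x5 appears only negated; assign x5 = False.
Pure literal: x10 appears only positively; assign x10 = True.
Set x1 = False and propagate.
  then x9 is forced to False.
  then x6 is forced to True.
  then x8 is forced to False.
  then x11 is forced to True.
Branch on x2: take x2 = False.
  then x7 is forced to True.
  then x3 is forced to False.
x4 is now unconstrained; take x4 = False.
So x1=F  x2=F  x3=F  x4=F  x5=F  x6=T  x7=T  x8=F  x9=F  x10=T  x11=T is a satisfying assignment.

SATISFIABLE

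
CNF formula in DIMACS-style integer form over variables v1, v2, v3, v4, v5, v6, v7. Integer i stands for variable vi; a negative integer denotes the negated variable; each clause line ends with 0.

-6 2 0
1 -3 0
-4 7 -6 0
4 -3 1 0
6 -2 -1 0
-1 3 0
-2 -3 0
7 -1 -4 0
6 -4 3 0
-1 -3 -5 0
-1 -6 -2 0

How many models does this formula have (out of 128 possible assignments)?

17

Split on v1, then v3.
  v1=1, v3=1: remaining (v2,v4,v5,v6,v7) ∈ {(0,0,0,0,0); (0,0,0,0,1); (0,1,0,0,1)} — 3.
  v1=1, v3=0: a clause becomes empty — 0.
  v1=0, v3=1: a clause becomes empty — 0.
  v1=0, v3=0: v5 free; 7 ways for (v2,v4,v6,v7) × 2^1 = 14.
Total: 3 + 0 + 0 + 14 = 17.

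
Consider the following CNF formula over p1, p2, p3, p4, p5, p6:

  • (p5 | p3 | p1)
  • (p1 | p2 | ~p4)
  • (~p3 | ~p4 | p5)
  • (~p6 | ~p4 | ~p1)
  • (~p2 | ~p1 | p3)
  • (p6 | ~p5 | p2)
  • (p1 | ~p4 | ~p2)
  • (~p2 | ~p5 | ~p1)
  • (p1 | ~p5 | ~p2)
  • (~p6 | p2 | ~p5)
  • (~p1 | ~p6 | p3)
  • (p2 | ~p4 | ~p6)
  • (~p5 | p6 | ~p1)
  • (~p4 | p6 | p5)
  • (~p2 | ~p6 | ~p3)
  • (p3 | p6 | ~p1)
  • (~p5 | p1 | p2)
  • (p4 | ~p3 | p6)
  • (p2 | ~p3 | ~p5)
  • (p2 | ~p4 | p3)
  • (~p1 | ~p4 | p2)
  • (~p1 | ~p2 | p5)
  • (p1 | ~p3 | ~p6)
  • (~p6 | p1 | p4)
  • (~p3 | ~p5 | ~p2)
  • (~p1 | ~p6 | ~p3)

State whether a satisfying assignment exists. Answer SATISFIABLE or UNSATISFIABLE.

UNSATISFIABLE

p1 = True:
  p2 = True:
    propagation gives p3=True, p5=False; an empty clause results — contradiction.
  p2 = False:
    p6 = True:
      propagation gives p5=False, p3=True; contradiction.
    p6 = False:
      propagation gives p5=False, p3=True; contradiction.
p1 = False:
  p2 = True:
    propagation gives p4=False, p5=False, p3=True, p6=False; an empty clause results — contradiction.
  p2 = False:
    propagation gives p4=False, p5=False, p3=True, p6=True; an empty clause results — contradiction.
Every branch closes, so no satisfying assignment exists.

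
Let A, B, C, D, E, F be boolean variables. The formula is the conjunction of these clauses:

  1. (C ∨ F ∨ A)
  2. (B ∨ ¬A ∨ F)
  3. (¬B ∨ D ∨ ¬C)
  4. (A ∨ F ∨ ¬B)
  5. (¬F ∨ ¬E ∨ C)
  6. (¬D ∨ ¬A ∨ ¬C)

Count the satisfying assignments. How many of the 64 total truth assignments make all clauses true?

24

Split on A, then C.
  A=T, C=T: remaining (B,D,E,F) ∈ {(F,F,F,T); (F,F,T,T)} — 2.
  A=T, C=F: D free; 4 ways for (B,E,F) × 2^1 = 8.
  A=F, C=T: E free; 5 ways for (B,D,F) × 2^1 = 10.
  A=F, C=F: remaining (B,D,E,F) ∈ {(F,F,F,T); (F,T,F,T); (T,F,F,T); (T,T,F,T)} — 4.
Total: 2 + 8 + 10 + 4 = 24.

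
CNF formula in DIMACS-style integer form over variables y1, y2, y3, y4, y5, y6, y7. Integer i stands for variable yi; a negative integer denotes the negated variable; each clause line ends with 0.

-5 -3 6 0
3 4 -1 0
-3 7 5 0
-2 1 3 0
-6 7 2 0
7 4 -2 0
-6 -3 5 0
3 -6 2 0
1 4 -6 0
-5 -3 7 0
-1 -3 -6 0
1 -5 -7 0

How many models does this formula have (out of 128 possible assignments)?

Split on y3, then y6.
  y3=1, y6=1: a clause becomes empty — 0.
  y3=1, y6=0: forces y5=0; y7=1; y1, y2, y4 free → 2^3 = 8.
  y3=0, y6=1: remaining (y1,y2,y4,y5,y7) ∈ {(1,1,1,0,0); (1,1,1,0,1); (1,1,1,1,0); (1,1,1,1,1)} — 4.
  y3=0, y6=0: 14 of the 32 assignments to (y1,y2,y4,y5,y7) work.
Total: 0 + 8 + 4 + 14 = 26.

26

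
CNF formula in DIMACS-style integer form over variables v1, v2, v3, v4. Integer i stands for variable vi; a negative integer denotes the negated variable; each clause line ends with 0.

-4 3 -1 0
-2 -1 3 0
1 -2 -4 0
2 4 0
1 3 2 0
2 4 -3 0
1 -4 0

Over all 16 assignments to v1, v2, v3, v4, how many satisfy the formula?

The models are:
  v1=F v2=T v3=F v4=F
  v1=F v2=T v3=T v4=F
  v1=T v2=F v3=T v4=T
  v1=T v2=T v3=T v4=F
  v1=T v2=T v3=T v4=T
Count: 5.

5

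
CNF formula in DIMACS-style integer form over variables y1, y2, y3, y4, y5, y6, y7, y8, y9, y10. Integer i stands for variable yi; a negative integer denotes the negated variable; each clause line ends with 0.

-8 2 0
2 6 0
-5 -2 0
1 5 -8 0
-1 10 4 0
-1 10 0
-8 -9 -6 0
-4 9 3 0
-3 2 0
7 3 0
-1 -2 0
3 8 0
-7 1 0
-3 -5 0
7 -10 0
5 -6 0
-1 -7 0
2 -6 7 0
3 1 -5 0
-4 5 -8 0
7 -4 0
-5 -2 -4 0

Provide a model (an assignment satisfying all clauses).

y1=0, y2=1, y3=1, y4=0, y5=0, y6=0, y7=0, y8=0, y9=0, y10=0

Set y1 = False and propagate.
  then y7 is forced to False.
  then y3 is forced to True.
  then y2 is forced to True.
  then y5 is forced to False.
  then y8 is forced to False.
  then y10 is forced to False.
  then y6 is forced to False.
  then y4 is forced to False.
y9 is now unconstrained; take y9 = False.
Check each clause:
  1. (y2 | ~y8) — ~y8 is true.
  2. (y6 | y2) — y2 is true.
  3. (~y5 | ~y2) — ~y5 is true.
  4. (y5 | y1 | ~y8) — ~y8 is true.
  5. (y10 | ~y1 | y4) — ~y1 is true.
  6. (~y1 | y10) — ~y1 is true.
  7. (~y9 | ~y6 | ~y8) — ~y8 is true.
  8. (y9 | y3 | ~y4) — y3 is true.
  9. (y2 | ~y3) — y2 is true.
  10. (y3 | y7) — y3 is true.
  11. (~y1 | ~y2) — ~y1 is true.
  12. (y8 | y3) — y3 is true.
  13. (y1 | ~y7) — ~y7 is true.
  14. (~y3 | ~y5) — ~y5 is true.
  15. (y7 | ~y10) — ~y10 is true.
  16. (~y6 | y5) — ~y6 is true.
  17. (~y7 | ~y1) — ~y7 is true.
  18. (y7 | ~y6 | y2) — y2 is true.
  19. (y3 | y1 | ~y5) — y3 is true.
  20. (~y4 | ~y8 | y5) — ~y8 is true.
  21. (~y4 | y7) — ~y4 is true.
  22. (~y4 | ~y2 | ~y5) — ~y5 is true.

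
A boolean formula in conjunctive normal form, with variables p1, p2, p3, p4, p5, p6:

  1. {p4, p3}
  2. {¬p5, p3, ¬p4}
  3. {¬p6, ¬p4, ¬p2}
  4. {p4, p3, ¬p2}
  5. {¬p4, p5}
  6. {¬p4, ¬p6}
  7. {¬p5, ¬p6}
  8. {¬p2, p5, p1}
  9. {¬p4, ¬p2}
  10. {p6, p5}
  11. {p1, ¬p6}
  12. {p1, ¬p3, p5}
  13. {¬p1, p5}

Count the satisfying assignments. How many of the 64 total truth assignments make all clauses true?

6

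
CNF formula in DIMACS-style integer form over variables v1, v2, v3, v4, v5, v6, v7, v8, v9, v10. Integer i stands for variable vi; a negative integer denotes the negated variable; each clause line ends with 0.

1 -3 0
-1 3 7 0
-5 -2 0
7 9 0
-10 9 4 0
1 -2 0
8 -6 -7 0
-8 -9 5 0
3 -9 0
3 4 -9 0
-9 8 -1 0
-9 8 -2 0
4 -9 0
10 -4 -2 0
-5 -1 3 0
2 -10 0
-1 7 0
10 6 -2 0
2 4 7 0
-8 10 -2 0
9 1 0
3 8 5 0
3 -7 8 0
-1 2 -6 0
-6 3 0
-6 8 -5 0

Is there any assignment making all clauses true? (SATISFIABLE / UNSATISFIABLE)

SATISFIABLE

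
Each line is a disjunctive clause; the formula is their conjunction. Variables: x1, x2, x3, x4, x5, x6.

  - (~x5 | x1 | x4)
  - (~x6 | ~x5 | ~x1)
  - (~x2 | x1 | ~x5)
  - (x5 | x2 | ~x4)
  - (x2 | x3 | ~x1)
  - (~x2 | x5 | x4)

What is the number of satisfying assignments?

Case analysis on x5 and x1:
  x5=T, x1=T: x4 free; 3 ways for (x2,x3,x6) × 2^1 = 6.
  x5=T, x1=F: remaining (x2,x3,x4,x6) ∈ {(F,F,T,F); (F,F,T,T); (F,T,T,F); (F,T,T,T)} — 4.
  x5=F, x1=T: x6 free; 3 ways for (x2,x3,x4) × 2^1 = 6.
  x5=F, x1=F: x3, x6 free; 2 ways for (x2,x4) × 2^2 = 8.
Total: 6 + 4 + 6 + 8 = 24.

24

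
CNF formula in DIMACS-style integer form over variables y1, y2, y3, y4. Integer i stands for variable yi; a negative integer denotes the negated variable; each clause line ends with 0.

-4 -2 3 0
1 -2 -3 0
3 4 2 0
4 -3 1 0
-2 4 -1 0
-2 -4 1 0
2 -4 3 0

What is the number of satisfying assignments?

Satisfying assignments:
  y1=0 y2=0 y3=1 y4=1
  y1=0 y2=1 y3=0 y4=0
  y1=1 y2=0 y3=1 y4=0
  y1=1 y2=0 y3=1 y4=1
  y1=1 y2=1 y3=1 y4=1
That's 5 in total.

5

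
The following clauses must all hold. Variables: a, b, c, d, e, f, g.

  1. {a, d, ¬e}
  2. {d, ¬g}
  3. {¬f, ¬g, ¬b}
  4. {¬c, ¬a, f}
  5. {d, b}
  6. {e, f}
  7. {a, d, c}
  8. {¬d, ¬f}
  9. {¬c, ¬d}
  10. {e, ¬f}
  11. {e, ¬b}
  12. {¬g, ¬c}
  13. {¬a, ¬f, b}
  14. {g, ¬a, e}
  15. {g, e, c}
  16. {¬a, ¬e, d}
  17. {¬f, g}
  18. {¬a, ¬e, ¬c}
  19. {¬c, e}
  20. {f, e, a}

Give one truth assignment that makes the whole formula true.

a=True, b=False, c=False, d=True, e=True, f=False, g=True

Set a = True and propagate.
Set b = False and propagate.
  then d is forced to True.
  then f is forced to False.
  then c is forced to False.
  then e is forced to True.
g is now unconstrained; take g = True.
Check each clause:
  1. {a, d, ¬e} — a is true.
  2. {¬g, d} — d is true.
  3. {¬b, ¬g, ¬f} — ¬f is true.
  4. {f, ¬c, ¬a} — ¬c is true.
  5. {b, d} — d is true.
  6. {e, f} — e is true.
  7. {d, a, c} — a is true.
  8. {¬d, ¬f} — ¬f is true.
  9. {¬d, ¬c} — ¬c is true.
  10. {¬f, e} — ¬f is true.
  11. {¬b, e} — e is true.
  12. {¬g, ¬c} — ¬c is true.
  13. {b, ¬a, ¬f} — ¬f is true.
  14. {¬a, e, g} — e is true.
  15. {g, e, c} — e is true.
  16. {¬e, d, ¬a} — d is true.
  17. {¬f, g} — ¬f is true.
  18. {¬c, ¬e, ¬a} — ¬c is true.
  19. {¬c, e} — e is true.
  20. {a, f, e} — a is true.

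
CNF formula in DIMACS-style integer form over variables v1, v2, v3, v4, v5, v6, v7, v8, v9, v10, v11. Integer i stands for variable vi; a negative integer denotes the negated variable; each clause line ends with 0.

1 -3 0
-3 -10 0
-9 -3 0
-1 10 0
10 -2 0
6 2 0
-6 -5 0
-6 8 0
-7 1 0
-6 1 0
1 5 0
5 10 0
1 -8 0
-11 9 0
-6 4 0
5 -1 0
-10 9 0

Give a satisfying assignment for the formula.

v1 = True, v2 = True, v3 = False, v4 = False, v5 = True, v6 = False, v7 = True, v8 = True, v9 = True, v10 = True, v11 = True

Check each clause:
  1. (v1 OR NOT v3) — v1 is true.
  2. (NOT v10 OR NOT v3) — NOT v3 is true.
  3. (NOT v9 OR NOT v3) — NOT v3 is true.
  4. (v10 OR NOT v1) — v10 is true.
  5. (NOT v2 OR v10) — v10 is true.
  6. (v6 OR v2) — v2 is true.
  7. (NOT v5 OR NOT v6) — NOT v6 is true.
  8. (NOT v6 OR v8) — v8 is true.
  9. (v1 OR NOT v7) — v1 is true.
  10. (v1 OR NOT v6) — v1 is true.
  11. (v1 OR v5) — v1 is true.
  12. (v10 OR v5) — v10 is true.
  13. (v1 OR NOT v8) — v1 is true.
  14. (NOT v11 OR v9) — v9 is true.
  15. (NOT v6 OR v4) — NOT v6 is true.
  16. (v5 OR NOT v1) — v5 is true.
  17. (v9 OR NOT v10) — v9 is true.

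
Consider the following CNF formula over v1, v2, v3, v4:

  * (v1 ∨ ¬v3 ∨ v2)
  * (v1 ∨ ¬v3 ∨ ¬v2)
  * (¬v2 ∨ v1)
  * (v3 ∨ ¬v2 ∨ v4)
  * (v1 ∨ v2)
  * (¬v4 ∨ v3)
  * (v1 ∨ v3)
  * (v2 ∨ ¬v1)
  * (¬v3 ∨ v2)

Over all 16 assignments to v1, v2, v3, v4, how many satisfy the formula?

2

Satisfying assignments:
  v1=T v2=T v3=T v4=F
  v1=T v2=T v3=T v4=T
Count: 2.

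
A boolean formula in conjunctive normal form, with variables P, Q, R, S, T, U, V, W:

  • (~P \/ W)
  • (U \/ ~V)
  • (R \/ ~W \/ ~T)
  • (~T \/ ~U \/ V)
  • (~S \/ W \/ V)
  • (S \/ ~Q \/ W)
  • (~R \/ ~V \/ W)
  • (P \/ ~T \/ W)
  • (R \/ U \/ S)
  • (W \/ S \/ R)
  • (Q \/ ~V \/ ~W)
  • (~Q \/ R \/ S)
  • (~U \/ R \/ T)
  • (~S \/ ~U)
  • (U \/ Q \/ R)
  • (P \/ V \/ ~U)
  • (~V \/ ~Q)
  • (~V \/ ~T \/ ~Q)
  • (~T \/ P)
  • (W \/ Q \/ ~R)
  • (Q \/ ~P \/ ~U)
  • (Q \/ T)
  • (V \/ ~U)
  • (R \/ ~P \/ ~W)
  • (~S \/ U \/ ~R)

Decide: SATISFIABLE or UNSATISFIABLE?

Set P = True and propagate.
  then W is forced to True.
  then R is forced to True.
Branch on Q: take Q = True.
  then V is forced to False.
  then U is forced to False.
  then S is forced to False.
T is now unconstrained; take T = False.
So P=1, Q=1, R=1, S=0, T=0, U=0, V=0, W=1 is a satisfying assignment.

SATISFIABLE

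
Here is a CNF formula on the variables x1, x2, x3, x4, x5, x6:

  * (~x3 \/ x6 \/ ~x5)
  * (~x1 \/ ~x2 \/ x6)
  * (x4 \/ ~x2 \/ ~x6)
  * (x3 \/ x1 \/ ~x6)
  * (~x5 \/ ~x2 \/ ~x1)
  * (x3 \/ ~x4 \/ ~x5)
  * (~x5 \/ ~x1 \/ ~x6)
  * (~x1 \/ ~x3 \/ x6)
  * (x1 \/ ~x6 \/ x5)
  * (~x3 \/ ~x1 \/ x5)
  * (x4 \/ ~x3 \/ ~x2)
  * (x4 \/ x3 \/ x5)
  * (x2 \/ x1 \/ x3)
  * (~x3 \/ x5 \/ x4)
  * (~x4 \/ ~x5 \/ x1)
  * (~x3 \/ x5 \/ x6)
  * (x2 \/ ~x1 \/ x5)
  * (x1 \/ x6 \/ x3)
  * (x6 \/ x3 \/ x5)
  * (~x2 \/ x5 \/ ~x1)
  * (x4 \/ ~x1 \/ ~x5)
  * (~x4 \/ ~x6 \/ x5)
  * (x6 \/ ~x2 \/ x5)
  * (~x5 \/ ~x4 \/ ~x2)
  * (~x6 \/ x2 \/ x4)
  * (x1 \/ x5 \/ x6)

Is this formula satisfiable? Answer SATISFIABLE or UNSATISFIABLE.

x5 = True:
  x1 = True:
    propagation gives x2=False, x6=False, x3=False, x4=False; an empty clause results — contradiction.
  x1 = False:
    x3 = True:
      propagation gives x6=True, x2=False; contradiction.
    x3 = False:
      propagation gives x6=False; contradiction.
x5 = False:
  x6 = True:
    propagation gives x1=True, x3=False, x4=True; an empty clause results — contradiction.
  x6 = False:
    propagation gives x3=False; an empty clause results — contradiction.
Every branch closes, so no satisfying assignment exists.

UNSATISFIABLE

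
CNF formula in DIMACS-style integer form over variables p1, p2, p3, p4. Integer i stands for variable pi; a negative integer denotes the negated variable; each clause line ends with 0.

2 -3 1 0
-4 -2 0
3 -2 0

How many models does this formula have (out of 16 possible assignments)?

8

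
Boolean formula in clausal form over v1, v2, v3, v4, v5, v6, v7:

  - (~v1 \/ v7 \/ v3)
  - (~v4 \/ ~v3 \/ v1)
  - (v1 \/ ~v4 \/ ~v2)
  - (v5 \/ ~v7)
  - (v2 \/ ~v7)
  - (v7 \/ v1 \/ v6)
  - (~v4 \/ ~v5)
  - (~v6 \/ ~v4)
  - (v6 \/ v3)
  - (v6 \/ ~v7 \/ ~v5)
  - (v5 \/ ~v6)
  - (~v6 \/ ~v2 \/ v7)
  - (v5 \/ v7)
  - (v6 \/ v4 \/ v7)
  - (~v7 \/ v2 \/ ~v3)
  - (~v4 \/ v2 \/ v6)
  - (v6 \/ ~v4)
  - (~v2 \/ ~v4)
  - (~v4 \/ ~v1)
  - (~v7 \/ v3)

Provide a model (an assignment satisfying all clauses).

v1 = T, v2 = T, v3 = T, v4 = F, v5 = T, v6 = T, v7 = T

Check each clause:
  1. (~v1 \/ v3 \/ v7) — v3 is true.
  2. (~v4 \/ ~v3 \/ v1) — v1 is true.
  3. (~v4 \/ ~v2 \/ v1) — v1 is true.
  4. (v5 \/ ~v7) — v5 is true.
  5. (v2 \/ ~v7) — v2 is true.
  6. (v1 \/ v6 \/ v7) — v1 is true.
  7. (~v5 \/ ~v4) — ~v4 is true.
  8. (~v6 \/ ~v4) — ~v4 is true.
  9. (v3 \/ v6) — v3 is true.
  10. (~v5 \/ v6 \/ ~v7) — v6 is true.
  11. (v5 \/ ~v6) — v5 is true.
  12. (~v2 \/ v7 \/ ~v6) — v7 is true.
  13. (v5 \/ v7) — v5 is true.
  14. (v4 \/ v6 \/ v7) — v6 is true.
  15. (v2 \/ ~v3 \/ ~v7) — v2 is true.
  16. (v6 \/ v2 \/ ~v4) — v2 is true.
  17. (~v4 \/ v6) — ~v4 is true.
  18. (~v4 \/ ~v2) — ~v4 is true.
  19. (~v4 \/ ~v1) — ~v4 is true.
  20. (v3 \/ ~v7) — v3 is true.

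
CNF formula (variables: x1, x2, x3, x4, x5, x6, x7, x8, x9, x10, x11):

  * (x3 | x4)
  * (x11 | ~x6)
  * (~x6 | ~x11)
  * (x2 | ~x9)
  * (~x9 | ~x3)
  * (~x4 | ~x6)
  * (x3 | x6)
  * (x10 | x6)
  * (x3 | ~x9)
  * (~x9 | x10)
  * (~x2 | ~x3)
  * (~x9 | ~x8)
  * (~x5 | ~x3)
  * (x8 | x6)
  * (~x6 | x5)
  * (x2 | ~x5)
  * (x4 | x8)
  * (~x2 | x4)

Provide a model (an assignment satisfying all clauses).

x1 = True, x2 = False, x3 = True, x4 = False, x5 = False, x6 = False, x7 = True, x8 = True, x9 = False, x10 = True, x11 = False

Check each clause:
  1. (x3 | x4) — x3 is true.
  2. (~x6 | x11) — ~x6 is true.
  3. (~x11 | ~x6) — ~x6 is true.
  4. (x2 | ~x9) — ~x9 is true.
  5. (~x3 | ~x9) — ~x9 is true.
  6. (~x4 | ~x6) — ~x6 is true.
  7. (x3 | x6) — x3 is true.
  8. (x10 | x6) — x10 is true.
  9. (~x9 | x3) — x3 is true.
  10. (x10 | ~x9) — x10 is true.
  11. (~x3 | ~x2) — ~x2 is true.
  12. (~x8 | ~x9) — ~x9 is true.
  13. (~x3 | ~x5) — ~x5 is true.
  14. (x8 | x6) — x8 is true.
  15. (x5 | ~x6) — ~x6 is true.
  16. (~x5 | x2) — ~x5 is true.
  17. (x4 | x8) — x8 is true.
  18. (~x2 | x4) — ~x2 is true.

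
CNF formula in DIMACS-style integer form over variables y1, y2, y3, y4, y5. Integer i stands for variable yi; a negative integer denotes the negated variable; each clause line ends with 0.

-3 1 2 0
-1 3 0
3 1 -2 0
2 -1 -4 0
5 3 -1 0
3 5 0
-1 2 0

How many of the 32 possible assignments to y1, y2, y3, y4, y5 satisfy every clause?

10

Split on y1, then y3.
  y1=1, y3=1: remaining (y2,y4,y5) ∈ {(1,0,0); (1,0,1); (1,1,0); (1,1,1)} — 4.
  y1=1, y3=0: a clause becomes empty — 0.
  y1=0, y3=1: remaining (y2,y4,y5) ∈ {(1,0,0); (1,0,1); (1,1,0); (1,1,1)} — 4.
  y1=0, y3=0: remaining (y2,y4,y5) ∈ {(0,0,1); (0,1,1)} — 2.
Total: 4 + 0 + 4 + 2 = 10.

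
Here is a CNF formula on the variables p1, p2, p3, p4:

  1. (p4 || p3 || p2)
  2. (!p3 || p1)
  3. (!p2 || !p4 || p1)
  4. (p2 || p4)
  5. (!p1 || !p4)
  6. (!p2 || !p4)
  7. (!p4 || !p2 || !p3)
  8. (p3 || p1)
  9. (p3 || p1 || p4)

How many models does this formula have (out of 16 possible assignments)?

2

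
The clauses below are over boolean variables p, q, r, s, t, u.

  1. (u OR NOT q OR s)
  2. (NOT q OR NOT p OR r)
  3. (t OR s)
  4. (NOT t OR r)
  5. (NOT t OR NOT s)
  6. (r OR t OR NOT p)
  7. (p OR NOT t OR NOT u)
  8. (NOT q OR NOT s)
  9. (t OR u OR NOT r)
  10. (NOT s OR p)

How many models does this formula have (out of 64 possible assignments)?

The models are:
  p=0 q=0 r=1 s=0 t=1 u=0
  p=1 q=0 r=1 s=0 t=1 u=0
  p=1 q=0 r=1 s=0 t=1 u=1
  p=1 q=0 r=1 s=1 t=0 u=1
  p=1 q=1 r=1 s=0 t=1 u=1
That's 5 in total.

5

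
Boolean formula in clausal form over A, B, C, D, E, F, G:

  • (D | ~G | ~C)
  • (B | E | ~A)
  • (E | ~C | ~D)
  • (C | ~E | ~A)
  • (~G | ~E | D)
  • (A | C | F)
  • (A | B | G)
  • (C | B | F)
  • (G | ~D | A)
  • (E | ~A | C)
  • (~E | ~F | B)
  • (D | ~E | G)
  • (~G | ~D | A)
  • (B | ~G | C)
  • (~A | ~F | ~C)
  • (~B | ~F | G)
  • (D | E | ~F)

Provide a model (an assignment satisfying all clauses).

A=T  B=F  C=T  D=T  E=T  F=F  G=F

Branch on A: take A = True.
Branch on B: take B = False.
  then E is forced to True.
  then C is forced to True.
  then F is forced to False.
For the remaining variables, D = True, G = False works.
Every clause has at least one true literal under this assignment.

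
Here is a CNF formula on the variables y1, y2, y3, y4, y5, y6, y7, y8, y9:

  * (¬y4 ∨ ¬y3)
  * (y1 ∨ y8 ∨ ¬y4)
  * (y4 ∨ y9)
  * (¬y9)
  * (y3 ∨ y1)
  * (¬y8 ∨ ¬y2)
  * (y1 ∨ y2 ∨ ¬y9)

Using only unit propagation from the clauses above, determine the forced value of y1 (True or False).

True

(¬y9) stands alone — y9 = False.
(y4 ∨ y9) with y9 = False leaves only y4, so y4 = True.
In (¬y4 ∨ ¬y3), ¬y4 is now false; ¬y3 must hold, so y3 = False.
In (y3 ∨ y1), y3 is now false; y1 must hold, so y1 = True.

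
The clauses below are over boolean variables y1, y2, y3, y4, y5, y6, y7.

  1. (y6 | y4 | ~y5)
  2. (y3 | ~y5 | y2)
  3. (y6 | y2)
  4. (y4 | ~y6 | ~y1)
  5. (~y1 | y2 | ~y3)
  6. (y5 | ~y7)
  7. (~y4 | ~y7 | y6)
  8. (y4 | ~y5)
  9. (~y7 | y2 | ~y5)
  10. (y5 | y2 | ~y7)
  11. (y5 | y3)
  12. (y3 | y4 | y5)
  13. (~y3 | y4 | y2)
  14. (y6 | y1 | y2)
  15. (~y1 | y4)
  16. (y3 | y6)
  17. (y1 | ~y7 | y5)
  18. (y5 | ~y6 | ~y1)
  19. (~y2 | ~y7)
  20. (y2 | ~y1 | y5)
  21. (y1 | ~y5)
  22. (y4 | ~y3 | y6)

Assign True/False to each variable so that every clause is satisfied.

y1=0, y2=0, y3=1, y4=1, y5=0, y6=1, y7=0

Pure literal: y7 appears only negated; assign y7 = False.
Branch on y1: take y1 = False.
  then y5 is forced to False.
  then y3 is forced to True.
Try y2 = False.
  then y6 is forced to True.
  then y4 is forced to True.
Every clause has at least one true literal under this assignment.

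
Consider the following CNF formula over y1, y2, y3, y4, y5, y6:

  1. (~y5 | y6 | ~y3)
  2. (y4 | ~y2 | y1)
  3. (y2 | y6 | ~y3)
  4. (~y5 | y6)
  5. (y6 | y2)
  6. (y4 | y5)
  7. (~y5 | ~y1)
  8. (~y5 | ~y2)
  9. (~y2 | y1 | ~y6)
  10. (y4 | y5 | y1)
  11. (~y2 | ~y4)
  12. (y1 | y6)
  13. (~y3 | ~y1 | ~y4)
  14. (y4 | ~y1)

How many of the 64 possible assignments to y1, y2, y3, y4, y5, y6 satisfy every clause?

7

The models are:
  y1=F y2=F y3=F y4=F y5=T y6=T
  y1=F y2=F y3=F y4=T y5=F y6=T
  y1=F y2=F y3=F y4=T y5=T y6=T
  y1=F y2=F y3=T y4=F y5=T y6=T
  y1=F y2=F y3=T y4=T y5=F y6=T
  y1=F y2=F y3=T y4=T y5=T y6=T
  y1=T y2=F y3=F y4=T y5=F y6=T
Count: 7.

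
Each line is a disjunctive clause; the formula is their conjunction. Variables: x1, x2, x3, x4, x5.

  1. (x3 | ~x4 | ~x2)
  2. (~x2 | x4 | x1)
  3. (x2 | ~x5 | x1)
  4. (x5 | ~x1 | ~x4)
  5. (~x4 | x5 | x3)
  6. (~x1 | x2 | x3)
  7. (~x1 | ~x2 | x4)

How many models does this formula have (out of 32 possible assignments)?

9

Split on x1, then x2.
  x1=1, x2=1: remaining (x3,x4,x5) ∈ {(1,1,1)} — 1.
  x1=1, x2=0: remaining (x3,x4,x5) ∈ {(1,0,0); (1,0,1); (1,1,1)} — 3.
  x1=0, x2=1: remaining (x3,x4,x5) ∈ {(1,1,0); (1,1,1)} — 2.
  x1=0, x2=0: remaining (x3,x4,x5) ∈ {(0,0,0); (1,0,0); (1,1,0)} — 3.
Total: 1 + 3 + 2 + 3 = 9.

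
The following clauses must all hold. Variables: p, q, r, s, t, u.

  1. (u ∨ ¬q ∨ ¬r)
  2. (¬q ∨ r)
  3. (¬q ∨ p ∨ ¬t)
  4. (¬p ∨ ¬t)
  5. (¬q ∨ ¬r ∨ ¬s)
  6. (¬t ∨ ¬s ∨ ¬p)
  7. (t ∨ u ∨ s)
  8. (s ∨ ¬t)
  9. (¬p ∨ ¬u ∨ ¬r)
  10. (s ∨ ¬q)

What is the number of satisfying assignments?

14

Split on q, then s.
  q=1, s=1: a clause becomes empty — 0.
  q=1, s=0: a clause becomes empty — 0.
  q=0, s=1: 11 of the 16 assignments to (p,r,t,u) work.
  q=0, s=0: remaining (p,r,t,u) ∈ {(0,0,0,1); (0,1,0,1); (1,0,0,1)} — 3.
Total: 0 + 0 + 11 + 3 = 14.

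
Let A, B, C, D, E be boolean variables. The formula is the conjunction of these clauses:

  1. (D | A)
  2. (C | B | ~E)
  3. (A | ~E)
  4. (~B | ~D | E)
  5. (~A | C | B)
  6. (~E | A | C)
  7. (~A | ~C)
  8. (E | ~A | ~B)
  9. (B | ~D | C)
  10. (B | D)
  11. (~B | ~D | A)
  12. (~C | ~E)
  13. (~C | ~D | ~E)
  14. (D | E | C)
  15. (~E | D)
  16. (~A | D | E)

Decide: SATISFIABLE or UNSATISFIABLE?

SATISFIABLE

Try A = True.
  then C is forced to False.
  then B is forced to True.
  then E is forced to True.
  then D is forced to True.
Every clause has at least one true literal under this assignment.
So A=True, B=True, C=False, D=True, E=True is a satisfying assignment.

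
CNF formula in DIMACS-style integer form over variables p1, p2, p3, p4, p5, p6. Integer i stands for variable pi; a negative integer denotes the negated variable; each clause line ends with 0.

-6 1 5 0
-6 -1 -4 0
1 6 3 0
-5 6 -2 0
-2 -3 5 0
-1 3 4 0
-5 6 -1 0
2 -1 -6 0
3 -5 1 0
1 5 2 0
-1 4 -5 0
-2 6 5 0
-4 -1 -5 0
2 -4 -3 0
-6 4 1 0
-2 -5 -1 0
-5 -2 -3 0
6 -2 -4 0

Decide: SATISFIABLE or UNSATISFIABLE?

SATISFIABLE

Set p1 = False and propagate.
Branch on p2: take p2 = False.
  then p5 is forced to True.
  then p3 is forced to True.
  then p4 is forced to False.
  then p6 is forced to False.
So p1=0, p2=0, p3=1, p4=0, p5=1, p6=0 is a satisfying assignment.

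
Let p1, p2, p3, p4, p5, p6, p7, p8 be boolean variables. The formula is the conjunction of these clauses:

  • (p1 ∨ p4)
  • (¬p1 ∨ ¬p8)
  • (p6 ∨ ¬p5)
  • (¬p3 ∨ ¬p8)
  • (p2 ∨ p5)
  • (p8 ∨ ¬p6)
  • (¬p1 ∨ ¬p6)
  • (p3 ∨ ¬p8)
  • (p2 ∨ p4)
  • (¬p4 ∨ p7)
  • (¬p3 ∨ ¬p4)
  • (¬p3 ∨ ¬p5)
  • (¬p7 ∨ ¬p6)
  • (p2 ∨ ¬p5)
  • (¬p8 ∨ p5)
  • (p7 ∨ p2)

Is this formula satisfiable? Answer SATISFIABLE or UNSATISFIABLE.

SATISFIABLE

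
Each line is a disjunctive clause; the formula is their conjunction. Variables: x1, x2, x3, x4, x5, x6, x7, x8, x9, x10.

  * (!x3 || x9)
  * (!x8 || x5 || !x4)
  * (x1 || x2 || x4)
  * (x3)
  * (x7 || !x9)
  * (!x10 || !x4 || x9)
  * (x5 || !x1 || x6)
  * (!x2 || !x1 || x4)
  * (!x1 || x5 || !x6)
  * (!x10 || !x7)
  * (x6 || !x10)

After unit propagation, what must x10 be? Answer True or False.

False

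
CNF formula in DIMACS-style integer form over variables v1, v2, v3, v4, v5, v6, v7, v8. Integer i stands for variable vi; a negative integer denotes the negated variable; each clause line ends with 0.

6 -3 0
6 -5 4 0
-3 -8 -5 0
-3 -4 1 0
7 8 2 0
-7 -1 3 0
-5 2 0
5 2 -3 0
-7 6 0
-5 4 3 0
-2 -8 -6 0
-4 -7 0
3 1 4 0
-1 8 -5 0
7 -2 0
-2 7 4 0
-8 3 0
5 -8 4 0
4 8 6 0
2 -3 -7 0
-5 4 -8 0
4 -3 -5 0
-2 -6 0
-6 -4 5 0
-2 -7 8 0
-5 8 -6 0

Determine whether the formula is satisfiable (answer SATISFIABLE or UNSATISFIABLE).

UNSATISFIABLE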